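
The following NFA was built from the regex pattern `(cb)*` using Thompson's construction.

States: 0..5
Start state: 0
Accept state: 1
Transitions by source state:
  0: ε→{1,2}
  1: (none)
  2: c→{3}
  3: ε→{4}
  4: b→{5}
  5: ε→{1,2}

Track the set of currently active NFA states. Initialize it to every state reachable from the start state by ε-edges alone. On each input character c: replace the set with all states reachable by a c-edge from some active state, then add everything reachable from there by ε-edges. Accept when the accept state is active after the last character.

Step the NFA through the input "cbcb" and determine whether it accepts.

Answer: ACCEPT

Derivation:
S₀ = ε-closure({0}) = {0,1,2}
'c' @ 1: {3,4}
'b' @ 2: {1,2,5}  (accept∈set)
'c' @ 3: {3,4}
'b' @ 4: {1,2,5}  (accept∈set)
after full input: {1,2,5}  (accept=1 in)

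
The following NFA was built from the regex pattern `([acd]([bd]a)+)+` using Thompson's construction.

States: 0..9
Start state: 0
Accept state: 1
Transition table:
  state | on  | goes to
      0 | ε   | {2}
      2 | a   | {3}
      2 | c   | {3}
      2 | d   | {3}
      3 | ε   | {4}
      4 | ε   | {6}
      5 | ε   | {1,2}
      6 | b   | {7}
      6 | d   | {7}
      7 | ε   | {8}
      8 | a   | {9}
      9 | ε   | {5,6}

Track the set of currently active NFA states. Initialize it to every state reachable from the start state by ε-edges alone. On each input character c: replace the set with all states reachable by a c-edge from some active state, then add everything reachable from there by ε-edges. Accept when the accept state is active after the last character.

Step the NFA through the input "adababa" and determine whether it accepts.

S₀ = ε-closure({0}) = {0,2}
'a' @ 1: {3,4,6}
'd' @ 2: {7,8}
'a' @ 3: {1,2,5,6,9}  ✓accept
'b' @ 4: {7,8}
'a' @ 5: {1,2,5,6,9}  ✓accept
'b' @ 6: {7,8}
'a' @ 7: {1,2,5,6,9}  ✓accept
end set {1,2,5,6,9} — state 1 in

Answer: ACCEPT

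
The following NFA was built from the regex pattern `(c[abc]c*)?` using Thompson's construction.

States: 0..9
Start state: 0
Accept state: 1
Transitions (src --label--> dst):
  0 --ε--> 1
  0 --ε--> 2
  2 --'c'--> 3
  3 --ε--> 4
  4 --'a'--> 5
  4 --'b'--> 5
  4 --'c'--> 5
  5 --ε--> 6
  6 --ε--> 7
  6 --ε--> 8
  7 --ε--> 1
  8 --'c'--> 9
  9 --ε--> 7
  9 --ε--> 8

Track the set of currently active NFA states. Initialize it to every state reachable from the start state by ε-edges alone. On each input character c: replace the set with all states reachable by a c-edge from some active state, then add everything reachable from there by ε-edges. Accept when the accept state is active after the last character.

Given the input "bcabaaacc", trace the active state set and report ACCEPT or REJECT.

Answer: REJECT

Steps:
initial (ε-close {0}): {0,1,2}
'b' @ 1: {}  — dead — no transitions
rest 'cabaaacc' ignored (set empty)
final: {}; accept 1 not in set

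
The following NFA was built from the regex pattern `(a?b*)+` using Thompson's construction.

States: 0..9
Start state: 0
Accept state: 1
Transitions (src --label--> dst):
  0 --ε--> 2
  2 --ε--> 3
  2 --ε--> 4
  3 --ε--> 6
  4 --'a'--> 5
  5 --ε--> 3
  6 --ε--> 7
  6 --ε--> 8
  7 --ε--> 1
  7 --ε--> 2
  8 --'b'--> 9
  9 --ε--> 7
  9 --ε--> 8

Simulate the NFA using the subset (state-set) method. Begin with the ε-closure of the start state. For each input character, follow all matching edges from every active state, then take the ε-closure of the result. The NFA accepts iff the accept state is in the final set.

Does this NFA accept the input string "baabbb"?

Answer: ACCEPT

Derivation:
S₀ = ε-closure({0}) = {0,1,2,3,4,6,7,8}
'b' @ 1: {1,2,3,4,6,7,8,9}  ✓accept
'a' @ 2: {1,2,3,4,5,6,7,8}  ✓accept
'a' @ 3: {1,2,3,4,5,6,7,8}  ✓accept
'b' @ 4: {1,2,3,4,6,7,8,9}  ✓accept
'b' @ 5: {1,2,3,4,6,7,8,9}  ✓accept
'b' @ 6: {1,2,3,4,6,7,8,9}  ✓accept
after full input: {1,2,3,4,6,7,8,9}  (accept=1 in)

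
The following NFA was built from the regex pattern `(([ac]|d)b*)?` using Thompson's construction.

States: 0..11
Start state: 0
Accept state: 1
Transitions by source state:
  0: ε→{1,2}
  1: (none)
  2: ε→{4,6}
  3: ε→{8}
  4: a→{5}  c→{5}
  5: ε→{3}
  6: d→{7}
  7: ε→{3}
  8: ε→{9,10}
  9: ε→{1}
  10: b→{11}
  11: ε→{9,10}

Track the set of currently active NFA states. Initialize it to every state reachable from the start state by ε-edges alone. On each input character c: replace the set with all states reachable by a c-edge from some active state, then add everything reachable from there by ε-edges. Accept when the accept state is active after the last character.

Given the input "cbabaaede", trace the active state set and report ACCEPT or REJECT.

initial (ε-close {0}): {0,1,2,4,6}
'c' @ 1: {1,3,5,8,9,10}  ✓accept
'b' @ 2: {1,9,10,11}  ✓accept
'a' @ 3: {}  — state set empty
rest 'baaede' ignored (set empty)
after full input: {}  (accept=1 not in)

Answer: REJECT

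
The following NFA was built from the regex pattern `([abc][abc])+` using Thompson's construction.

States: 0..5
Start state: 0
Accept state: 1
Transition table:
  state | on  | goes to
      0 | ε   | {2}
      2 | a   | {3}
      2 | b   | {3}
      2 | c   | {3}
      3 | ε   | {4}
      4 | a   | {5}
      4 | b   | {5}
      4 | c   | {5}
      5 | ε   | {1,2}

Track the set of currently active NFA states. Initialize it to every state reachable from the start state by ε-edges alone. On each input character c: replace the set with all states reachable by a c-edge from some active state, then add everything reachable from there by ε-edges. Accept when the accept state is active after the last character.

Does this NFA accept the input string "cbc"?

initial (ε-close {0}): {0,2}
'c' @ 1: {3,4}
'b' @ 2: {1,2,5}  (accept∈set)
'c' @ 3: {3,4}
after full input: {3,4}  (accept=1 not in)

Answer: REJECT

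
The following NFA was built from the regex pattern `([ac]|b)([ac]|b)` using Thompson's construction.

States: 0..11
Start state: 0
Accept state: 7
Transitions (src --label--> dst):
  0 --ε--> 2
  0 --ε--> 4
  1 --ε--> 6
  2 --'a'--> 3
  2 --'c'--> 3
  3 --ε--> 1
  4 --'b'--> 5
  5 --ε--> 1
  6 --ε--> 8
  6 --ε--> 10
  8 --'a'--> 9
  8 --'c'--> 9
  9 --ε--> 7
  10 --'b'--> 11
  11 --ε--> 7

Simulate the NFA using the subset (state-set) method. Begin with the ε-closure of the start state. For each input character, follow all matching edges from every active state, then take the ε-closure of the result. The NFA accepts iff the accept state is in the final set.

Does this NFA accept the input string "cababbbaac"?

Answer: REJECT

Derivation:
S₀ = ε-closure({0}) = {0,2,4}
'c' @ 1: {1,3,6,8,10}
'a' @ 2: {7,9}  [accepting]
'b' @ 3: {}  — state set empty
rest 'abbbaac' ignored (set empty)
end set {} — state 7 not in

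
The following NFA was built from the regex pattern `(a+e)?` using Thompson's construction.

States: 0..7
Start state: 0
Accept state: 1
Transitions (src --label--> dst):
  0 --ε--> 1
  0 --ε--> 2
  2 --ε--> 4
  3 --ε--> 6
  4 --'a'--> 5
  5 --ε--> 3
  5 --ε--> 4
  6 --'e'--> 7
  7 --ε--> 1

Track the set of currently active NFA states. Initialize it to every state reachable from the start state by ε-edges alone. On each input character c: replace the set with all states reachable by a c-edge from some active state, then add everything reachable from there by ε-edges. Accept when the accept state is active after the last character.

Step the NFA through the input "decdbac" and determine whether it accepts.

start: ε-closure({0}) = {0,1,2,4}
'd' @ 1: {}  — state set empty
rest 'ecdbac' ignored (set empty)
after full input: {}  (accept=1 not in)

Answer: REJECT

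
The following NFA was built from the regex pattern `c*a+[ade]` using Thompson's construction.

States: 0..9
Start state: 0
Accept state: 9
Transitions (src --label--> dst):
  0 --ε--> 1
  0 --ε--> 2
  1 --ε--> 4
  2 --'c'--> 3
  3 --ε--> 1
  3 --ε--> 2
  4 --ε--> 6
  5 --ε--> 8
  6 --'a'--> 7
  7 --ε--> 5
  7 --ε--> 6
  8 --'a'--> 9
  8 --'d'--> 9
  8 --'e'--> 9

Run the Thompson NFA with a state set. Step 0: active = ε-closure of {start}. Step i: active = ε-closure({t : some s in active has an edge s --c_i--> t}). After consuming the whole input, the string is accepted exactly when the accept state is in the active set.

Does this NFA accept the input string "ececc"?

initial (ε-close {0}): {0,1,2,4,6}
'e' @ 1: {}  — dead — no transitions
rest 'cecc' ignored (set empty)
final: {}; accept 9 not in set

Answer: REJECT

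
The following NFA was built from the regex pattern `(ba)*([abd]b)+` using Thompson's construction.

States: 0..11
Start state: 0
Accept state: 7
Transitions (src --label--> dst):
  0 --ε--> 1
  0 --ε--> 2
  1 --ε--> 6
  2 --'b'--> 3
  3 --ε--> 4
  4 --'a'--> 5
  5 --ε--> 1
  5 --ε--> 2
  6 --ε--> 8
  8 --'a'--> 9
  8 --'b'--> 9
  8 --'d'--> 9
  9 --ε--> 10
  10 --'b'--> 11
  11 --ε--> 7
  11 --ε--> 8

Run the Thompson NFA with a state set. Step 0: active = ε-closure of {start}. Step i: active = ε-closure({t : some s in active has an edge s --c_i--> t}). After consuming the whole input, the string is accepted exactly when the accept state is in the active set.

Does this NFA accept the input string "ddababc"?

Answer: REJECT

Derivation:
S₀ = ε-closure({0}) = {0,1,2,6,8}
'd' @ 1: {9,10}
'd' @ 2: {}  — dead — no transitions
rest 'ababc' ignored (set empty)
after full input: {}  (accept=7 not in)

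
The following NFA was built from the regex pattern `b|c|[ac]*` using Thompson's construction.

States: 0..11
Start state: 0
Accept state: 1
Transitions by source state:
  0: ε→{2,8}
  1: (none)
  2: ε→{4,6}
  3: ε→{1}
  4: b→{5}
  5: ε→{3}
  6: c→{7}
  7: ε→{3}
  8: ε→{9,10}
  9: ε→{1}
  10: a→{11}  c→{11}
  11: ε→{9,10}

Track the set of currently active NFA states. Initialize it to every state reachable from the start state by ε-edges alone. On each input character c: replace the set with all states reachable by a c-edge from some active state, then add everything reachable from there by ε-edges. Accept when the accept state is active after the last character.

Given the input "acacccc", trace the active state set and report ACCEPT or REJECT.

Answer: ACCEPT

Derivation:
S₀ = ε-closure({0}) = {0,1,2,4,6,8,9,10}
'a' @ 1: {1,9,10,11}  (accept∈set)
'c' @ 2: {1,9,10,11}  (accept∈set)
'a' @ 3: {1,9,10,11}  (accept∈set)
'c' @ 4: {1,9,10,11}  (accept∈set)
'c' @ 5: {1,9,10,11}  (accept∈set)
'c' @ 6: {1,9,10,11}  (accept∈set)
'c' @ 7: {1,9,10,11}  (accept∈set)
after full input: {1,9,10,11}  (accept=1 in)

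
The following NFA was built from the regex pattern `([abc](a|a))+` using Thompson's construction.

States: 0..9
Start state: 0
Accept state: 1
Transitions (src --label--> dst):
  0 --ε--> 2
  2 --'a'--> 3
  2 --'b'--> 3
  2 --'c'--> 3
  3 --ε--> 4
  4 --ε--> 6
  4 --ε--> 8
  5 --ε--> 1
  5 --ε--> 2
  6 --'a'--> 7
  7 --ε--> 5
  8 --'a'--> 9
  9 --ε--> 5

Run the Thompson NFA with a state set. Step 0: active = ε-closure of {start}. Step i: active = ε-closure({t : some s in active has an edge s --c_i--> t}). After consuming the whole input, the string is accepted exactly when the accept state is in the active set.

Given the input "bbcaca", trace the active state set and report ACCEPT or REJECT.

Answer: REJECT

Steps:
S₀ = ε-closure({0}) = {0,2}
'b' @ 1: {3,4,6,8}
'b' @ 2: {}  — dead — no transitions
rest 'caca' ignored (set empty)
after full input: {}  (accept=1 not in)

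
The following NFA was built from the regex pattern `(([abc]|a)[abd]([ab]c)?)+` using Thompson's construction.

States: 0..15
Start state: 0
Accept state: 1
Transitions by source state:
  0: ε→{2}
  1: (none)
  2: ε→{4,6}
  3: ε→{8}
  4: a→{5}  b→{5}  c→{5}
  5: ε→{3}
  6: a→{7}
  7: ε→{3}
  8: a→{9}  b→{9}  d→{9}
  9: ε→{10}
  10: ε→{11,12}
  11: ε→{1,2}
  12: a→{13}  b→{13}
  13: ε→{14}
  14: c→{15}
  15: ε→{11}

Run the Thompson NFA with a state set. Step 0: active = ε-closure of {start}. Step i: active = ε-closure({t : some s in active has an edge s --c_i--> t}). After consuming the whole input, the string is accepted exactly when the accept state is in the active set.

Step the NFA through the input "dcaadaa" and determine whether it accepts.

start: ε-closure({0}) = {0,2,4,6}
'd' @ 1: {}  — no active states
rest 'caadaa' ignored (set empty)
end set {} — state 1 not in

Answer: REJECT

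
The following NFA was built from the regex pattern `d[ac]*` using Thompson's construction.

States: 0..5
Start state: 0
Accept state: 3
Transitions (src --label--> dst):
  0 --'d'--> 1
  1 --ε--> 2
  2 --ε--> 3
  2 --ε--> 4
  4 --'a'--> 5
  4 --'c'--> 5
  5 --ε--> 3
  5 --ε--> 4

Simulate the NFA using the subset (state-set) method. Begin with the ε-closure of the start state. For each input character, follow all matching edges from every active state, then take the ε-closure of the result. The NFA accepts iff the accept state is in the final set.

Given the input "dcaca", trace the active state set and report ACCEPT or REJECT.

Answer: ACCEPT

Trace:
S₀ = ε-closure({0}) = {0}
'd' @ 1: {1,2,3,4}  [accepting]
'c' @ 2: {3,4,5}  [accepting]
'a' @ 3: {3,4,5}  [accepting]
'c' @ 4: {3,4,5}  [accepting]
'a' @ 5: {3,4,5}  [accepting]
after full input: {3,4,5}  (accept=3 in)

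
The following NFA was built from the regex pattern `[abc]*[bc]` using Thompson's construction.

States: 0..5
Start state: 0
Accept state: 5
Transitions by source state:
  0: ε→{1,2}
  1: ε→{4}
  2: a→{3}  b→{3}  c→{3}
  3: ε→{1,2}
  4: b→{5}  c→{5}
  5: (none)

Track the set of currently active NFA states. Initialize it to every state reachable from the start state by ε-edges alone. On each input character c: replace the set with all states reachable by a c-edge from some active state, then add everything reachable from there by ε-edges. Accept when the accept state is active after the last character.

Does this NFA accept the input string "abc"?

initial (ε-close {0}): {0,1,2,4}
'a' @ 1: {1,2,3,4}
'b' @ 2: {1,2,3,4,5}  (accept∈set)
'c' @ 3: {1,2,3,4,5}  (accept∈set)
final: {1,2,3,4,5}; accept 5 in set

Answer: ACCEPT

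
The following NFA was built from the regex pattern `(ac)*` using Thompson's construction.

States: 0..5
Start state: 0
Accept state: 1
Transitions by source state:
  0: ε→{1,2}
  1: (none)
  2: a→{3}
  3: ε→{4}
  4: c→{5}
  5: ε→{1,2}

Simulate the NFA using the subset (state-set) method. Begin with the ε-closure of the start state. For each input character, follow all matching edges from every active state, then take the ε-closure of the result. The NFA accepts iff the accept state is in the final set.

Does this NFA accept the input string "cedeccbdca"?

Answer: REJECT

Steps:
initial (ε-close {0}): {0,1,2}
'c' @ 1: {}  — dead — no transitions
rest 'edeccbdca' ignored (set empty)
after full input: {}  (accept=1 not in)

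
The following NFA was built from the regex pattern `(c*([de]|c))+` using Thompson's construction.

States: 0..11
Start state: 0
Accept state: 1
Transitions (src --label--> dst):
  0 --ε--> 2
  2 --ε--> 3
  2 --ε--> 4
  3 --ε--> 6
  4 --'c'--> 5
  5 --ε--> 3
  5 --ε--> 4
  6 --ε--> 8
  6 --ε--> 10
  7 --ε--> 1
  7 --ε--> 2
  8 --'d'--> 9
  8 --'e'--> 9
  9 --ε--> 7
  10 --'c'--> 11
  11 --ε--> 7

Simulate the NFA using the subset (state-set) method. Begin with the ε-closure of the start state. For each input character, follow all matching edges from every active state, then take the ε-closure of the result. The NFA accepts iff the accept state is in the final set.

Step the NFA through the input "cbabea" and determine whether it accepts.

Answer: REJECT

Derivation:
S₀ = ε-closure({0}) = {0,2,3,4,6,8,10}
'c' @ 1: {1,2,3,4,5,6,7,8,10,11}  (accept∈set)
'b' @ 2: {}  — dead — no transitions
rest 'abea' ignored (set empty)
end set {} — state 1 not in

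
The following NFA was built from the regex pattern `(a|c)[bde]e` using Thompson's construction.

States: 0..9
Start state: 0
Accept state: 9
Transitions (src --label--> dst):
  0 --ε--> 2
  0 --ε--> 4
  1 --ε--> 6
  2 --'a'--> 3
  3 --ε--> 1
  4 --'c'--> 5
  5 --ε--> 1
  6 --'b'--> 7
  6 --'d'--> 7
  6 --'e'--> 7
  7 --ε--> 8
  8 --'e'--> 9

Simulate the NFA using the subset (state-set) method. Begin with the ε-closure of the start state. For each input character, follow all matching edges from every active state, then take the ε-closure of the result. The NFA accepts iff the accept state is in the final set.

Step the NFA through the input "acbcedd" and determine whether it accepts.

Answer: REJECT

Trace:
initial (ε-close {0}): {0,2,4}
'a' @ 1: {1,3,6}
'c' @ 2: {}  — dead — no transitions
rest 'bcedd' ignored (set empty)
end set {} — state 9 not in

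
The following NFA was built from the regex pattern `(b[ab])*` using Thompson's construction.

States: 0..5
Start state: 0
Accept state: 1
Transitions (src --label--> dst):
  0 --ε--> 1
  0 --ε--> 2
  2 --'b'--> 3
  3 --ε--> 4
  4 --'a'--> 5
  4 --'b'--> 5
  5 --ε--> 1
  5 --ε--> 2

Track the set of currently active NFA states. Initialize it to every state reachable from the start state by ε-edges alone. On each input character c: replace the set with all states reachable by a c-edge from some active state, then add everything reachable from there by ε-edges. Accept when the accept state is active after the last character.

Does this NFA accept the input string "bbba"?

start: ε-closure({0}) = {0,1,2}
'b' @ 1: {3,4}
'b' @ 2: {1,2,5}  ✓accept
'b' @ 3: {3,4}
'a' @ 4: {1,2,5}  ✓accept
after full input: {1,2,5}  (accept=1 in)

Answer: ACCEPT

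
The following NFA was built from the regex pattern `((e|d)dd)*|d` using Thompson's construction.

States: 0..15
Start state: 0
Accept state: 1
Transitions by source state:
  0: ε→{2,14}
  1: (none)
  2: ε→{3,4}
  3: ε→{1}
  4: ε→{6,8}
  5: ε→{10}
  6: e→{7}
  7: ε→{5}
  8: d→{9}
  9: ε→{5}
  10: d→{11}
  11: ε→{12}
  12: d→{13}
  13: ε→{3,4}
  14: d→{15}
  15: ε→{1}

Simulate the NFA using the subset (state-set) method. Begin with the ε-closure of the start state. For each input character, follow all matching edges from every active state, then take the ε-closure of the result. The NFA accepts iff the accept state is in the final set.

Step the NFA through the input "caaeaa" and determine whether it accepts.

S₀ = ε-closure({0}) = {0,1,2,3,4,6,8,14}
'c' @ 1: {}  — dead — no transitions
rest 'aaeaa' ignored (set empty)
final: {}; accept 1 not in set

Answer: REJECT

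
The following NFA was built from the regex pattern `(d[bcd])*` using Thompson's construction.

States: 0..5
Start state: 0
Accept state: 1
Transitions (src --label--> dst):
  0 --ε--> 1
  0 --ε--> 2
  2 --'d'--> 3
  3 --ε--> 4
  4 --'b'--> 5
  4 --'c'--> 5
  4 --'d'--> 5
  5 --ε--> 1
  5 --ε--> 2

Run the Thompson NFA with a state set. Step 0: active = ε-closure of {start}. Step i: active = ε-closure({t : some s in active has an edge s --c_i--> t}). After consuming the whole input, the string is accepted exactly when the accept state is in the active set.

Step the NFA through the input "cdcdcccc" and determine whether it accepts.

initial (ε-close {0}): {0,1,2}
'c' @ 1: {}  — no active states
rest 'dcdcccc' ignored (set empty)
final: {}; accept 1 not in set

Answer: REJECT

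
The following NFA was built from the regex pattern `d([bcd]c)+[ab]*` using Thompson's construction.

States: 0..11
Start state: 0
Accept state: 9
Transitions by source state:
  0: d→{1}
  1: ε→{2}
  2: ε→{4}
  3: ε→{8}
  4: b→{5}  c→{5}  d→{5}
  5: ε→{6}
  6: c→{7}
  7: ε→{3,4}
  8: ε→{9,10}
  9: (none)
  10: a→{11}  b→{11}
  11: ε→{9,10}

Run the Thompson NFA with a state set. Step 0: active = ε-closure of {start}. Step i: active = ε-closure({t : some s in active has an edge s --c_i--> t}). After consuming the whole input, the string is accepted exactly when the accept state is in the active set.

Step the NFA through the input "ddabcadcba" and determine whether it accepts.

initial (ε-close {0}): {0}
'd' @ 1: {1,2,4}
'd' @ 2: {5,6}
'a' @ 3: {}  — dead — no transitions
rest 'bcadcba' ignored (set empty)
after full input: {}  (accept=9 not in)

Answer: REJECT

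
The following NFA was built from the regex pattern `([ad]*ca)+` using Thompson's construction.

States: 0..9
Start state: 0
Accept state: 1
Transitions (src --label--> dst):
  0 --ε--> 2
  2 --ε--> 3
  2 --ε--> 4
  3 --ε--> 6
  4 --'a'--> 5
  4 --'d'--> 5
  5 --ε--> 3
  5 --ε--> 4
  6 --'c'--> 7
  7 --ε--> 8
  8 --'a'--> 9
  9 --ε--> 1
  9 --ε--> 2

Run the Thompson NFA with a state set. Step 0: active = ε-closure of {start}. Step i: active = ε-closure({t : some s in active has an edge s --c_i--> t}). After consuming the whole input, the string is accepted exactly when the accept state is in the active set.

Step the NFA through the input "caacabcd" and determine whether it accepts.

Answer: REJECT

Derivation:
S₀ = ε-closure({0}) = {0,2,3,4,6}
'c' @ 1: {7,8}
'a' @ 2: {1,2,3,4,6,9}  ✓accept
'a' @ 3: {3,4,5,6}
'c' @ 4: {7,8}
'a' @ 5: {1,2,3,4,6,9}  ✓accept
'b' @ 6: {}  — dead — no transitions
rest 'cd' ignored (set empty)
after full input: {}  (accept=1 not in)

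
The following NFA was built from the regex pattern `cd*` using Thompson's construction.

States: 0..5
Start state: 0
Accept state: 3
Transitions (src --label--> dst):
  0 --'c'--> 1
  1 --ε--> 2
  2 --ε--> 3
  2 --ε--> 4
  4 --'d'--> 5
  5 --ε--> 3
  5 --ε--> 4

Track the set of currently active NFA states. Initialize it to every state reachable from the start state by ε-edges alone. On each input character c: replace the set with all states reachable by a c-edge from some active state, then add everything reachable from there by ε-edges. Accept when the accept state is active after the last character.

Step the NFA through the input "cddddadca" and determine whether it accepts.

Answer: REJECT

Derivation:
S₀ = ε-closure({0}) = {0}
'c' @ 1: {1,2,3,4}  ✓accept
'd' @ 2: {3,4,5}  ✓accept
'd' @ 3: {3,4,5}  ✓accept
'd' @ 4: {3,4,5}  ✓accept
'd' @ 5: {3,4,5}  ✓accept
'a' @ 6: {}  — dead — no transitions
rest 'dca' ignored (set empty)
end set {} — state 3 not in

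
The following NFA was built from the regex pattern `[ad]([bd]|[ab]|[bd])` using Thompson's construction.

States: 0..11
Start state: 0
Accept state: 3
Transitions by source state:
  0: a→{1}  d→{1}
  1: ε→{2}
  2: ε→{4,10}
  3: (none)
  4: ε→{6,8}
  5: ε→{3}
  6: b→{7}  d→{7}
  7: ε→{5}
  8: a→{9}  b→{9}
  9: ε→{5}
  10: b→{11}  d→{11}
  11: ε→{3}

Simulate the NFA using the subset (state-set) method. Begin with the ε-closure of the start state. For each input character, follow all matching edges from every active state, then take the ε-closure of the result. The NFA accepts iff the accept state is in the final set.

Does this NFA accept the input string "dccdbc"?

Answer: REJECT

Steps:
start: ε-closure({0}) = {0}
'd' @ 1: {1,2,4,6,8,10}
'c' @ 2: {}  — state set empty
rest 'cdbc' ignored (set empty)
final: {}; accept 3 not in set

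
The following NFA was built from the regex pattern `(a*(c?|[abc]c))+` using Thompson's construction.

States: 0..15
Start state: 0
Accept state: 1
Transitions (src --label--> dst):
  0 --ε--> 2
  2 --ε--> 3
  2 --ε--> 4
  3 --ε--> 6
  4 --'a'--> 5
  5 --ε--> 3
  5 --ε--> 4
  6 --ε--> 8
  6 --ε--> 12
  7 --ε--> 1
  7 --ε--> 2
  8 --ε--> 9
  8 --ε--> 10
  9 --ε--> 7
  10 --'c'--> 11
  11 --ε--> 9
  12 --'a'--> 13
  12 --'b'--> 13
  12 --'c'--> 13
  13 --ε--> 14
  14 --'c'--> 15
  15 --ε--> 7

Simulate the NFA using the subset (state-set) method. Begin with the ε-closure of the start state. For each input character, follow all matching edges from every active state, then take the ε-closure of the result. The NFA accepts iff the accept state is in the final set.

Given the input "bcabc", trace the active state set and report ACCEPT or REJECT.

initial (ε-close {0}): {0,1,2,3,4,6,7,8,9,10,12}
'b' @ 1: {13,14}
'c' @ 2: {1,2,3,4,6,7,8,9,10,12,15}  ✓accept
'a' @ 3: {1,2,3,4,5,6,7,8,9,10,12,13,14}  ✓accept
'b' @ 4: {13,14}
'c' @ 5: {1,2,3,4,6,7,8,9,10,12,15}  ✓accept
end set {1,2,3,4,6,7,8,9,10,12,15} — state 1 in

Answer: ACCEPT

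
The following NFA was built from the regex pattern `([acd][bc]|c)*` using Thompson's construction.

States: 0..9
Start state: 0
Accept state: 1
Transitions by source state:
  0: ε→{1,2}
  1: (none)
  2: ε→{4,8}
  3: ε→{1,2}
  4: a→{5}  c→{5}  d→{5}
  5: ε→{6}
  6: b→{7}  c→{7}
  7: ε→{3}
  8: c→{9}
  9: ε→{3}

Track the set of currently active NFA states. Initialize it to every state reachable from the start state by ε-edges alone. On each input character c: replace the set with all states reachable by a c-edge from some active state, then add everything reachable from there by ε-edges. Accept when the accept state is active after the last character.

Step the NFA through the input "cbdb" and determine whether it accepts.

Answer: ACCEPT

Derivation:
S₀ = ε-closure({0}) = {0,1,2,4,8}
'c' @ 1: {1,2,3,4,5,6,8,9}  [accepting]
'b' @ 2: {1,2,3,4,7,8}  [accepting]
'd' @ 3: {5,6}
'b' @ 4: {1,2,3,4,7,8}  [accepting]
final: {1,2,3,4,7,8}; accept 1 in set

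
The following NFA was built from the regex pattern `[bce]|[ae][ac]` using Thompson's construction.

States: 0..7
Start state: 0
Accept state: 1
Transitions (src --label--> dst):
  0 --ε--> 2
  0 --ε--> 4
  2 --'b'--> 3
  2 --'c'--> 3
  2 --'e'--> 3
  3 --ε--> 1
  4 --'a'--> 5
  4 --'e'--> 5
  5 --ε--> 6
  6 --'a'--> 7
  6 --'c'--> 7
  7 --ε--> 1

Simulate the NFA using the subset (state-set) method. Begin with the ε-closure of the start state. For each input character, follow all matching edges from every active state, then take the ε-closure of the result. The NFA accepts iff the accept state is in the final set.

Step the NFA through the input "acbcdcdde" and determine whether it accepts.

start: ε-closure({0}) = {0,2,4}
'a' @ 1: {5,6}
'c' @ 2: {1,7}  [accepting]
'b' @ 3: {}  — dead — no transitions
rest 'cdcdde' ignored (set empty)
end set {} — state 1 not in

Answer: REJECT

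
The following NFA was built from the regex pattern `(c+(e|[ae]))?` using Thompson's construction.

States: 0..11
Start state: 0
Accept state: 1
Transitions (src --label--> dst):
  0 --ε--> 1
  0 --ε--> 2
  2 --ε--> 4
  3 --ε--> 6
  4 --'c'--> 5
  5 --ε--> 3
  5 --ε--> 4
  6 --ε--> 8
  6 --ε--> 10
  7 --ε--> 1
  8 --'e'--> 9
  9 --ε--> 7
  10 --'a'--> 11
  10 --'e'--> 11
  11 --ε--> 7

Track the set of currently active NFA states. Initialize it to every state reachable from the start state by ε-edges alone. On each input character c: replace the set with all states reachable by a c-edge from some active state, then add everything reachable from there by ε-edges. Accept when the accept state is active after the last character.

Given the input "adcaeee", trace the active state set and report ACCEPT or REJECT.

start: ε-closure({0}) = {0,1,2,4}
'a' @ 1: {}  — state set empty
rest 'dcaeee' ignored (set empty)
after full input: {}  (accept=1 not in)

Answer: REJECT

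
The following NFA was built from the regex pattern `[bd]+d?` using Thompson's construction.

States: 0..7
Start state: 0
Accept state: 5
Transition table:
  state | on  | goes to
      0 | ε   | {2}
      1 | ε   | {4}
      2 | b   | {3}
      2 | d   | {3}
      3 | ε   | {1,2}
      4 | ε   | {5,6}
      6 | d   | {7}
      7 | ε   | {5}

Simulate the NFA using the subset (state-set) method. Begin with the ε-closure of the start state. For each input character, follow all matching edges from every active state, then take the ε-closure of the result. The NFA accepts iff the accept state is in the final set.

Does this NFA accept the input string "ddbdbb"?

initial (ε-close {0}): {0,2}
'd' @ 1: {1,2,3,4,5,6}  ✓accept
'd' @ 2: {1,2,3,4,5,6,7}  ✓accept
'b' @ 3: {1,2,3,4,5,6}  ✓accept
'd' @ 4: {1,2,3,4,5,6,7}  ✓accept
'b' @ 5: {1,2,3,4,5,6}  ✓accept
'b' @ 6: {1,2,3,4,5,6}  ✓accept
final: {1,2,3,4,5,6}; accept 5 in set

Answer: ACCEPT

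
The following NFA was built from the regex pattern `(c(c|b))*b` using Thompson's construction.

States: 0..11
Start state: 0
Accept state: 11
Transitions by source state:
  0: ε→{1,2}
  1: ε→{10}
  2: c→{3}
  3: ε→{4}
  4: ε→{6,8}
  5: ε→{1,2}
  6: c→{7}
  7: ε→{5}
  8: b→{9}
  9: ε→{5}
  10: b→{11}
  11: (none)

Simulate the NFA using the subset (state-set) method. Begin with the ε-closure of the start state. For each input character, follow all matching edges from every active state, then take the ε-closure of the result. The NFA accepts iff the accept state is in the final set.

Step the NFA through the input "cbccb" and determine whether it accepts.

S₀ = ε-closure({0}) = {0,1,2,10}
'c' @ 1: {3,4,6,8}
'b' @ 2: {1,2,5,9,10}
'c' @ 3: {3,4,6,8}
'c' @ 4: {1,2,5,7,10}
'b' @ 5: {11}  (accept∈set)
final: {11}; accept 11 in set

Answer: ACCEPT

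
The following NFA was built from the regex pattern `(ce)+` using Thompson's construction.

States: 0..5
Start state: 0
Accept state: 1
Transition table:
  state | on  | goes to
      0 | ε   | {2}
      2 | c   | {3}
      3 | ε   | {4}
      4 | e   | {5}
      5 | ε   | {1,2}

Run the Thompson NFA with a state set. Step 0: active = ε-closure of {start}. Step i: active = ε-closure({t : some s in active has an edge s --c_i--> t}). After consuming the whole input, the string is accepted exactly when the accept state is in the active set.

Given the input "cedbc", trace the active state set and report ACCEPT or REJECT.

start: ε-closure({0}) = {0,2}
'c' @ 1: {3,4}
'e' @ 2: {1,2,5}  (accept∈set)
'd' @ 3: {}  — state set empty
rest 'bc' ignored (set empty)
final: {}; accept 1 not in set

Answer: REJECT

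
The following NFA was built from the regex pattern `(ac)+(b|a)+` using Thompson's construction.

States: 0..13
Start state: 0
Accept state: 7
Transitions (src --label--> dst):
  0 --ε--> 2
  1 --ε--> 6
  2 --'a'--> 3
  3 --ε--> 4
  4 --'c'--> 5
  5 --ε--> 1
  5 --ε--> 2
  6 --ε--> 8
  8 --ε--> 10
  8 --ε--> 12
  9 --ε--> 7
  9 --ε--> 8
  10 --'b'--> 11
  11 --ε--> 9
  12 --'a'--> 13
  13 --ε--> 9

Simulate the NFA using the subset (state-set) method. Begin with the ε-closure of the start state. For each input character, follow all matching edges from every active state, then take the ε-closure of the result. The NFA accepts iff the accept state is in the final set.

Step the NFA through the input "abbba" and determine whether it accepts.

S₀ = ε-closure({0}) = {0,2}
'a' @ 1: {3,4}
'b' @ 2: {}  — state set empty
rest 'bba' ignored (set empty)
end set {} — state 7 not in

Answer: REJECT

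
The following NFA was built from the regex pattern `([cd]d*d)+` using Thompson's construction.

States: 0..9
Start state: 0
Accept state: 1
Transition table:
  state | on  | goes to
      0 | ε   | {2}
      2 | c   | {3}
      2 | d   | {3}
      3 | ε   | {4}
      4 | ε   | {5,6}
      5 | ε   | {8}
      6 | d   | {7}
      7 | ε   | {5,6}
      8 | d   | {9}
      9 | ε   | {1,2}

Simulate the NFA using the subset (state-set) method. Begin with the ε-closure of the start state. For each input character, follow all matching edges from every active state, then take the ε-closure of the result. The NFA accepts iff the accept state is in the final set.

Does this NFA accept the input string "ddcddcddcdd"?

S₀ = ε-closure({0}) = {0,2}
'd' @ 1: {3,4,5,6,8}
'd' @ 2: {1,2,5,6,7,8,9}  (accept∈set)
'c' @ 3: {3,4,5,6,8}
'd' @ 4: {1,2,5,6,7,8,9}  (accept∈set)
'd' @ 5: {1,2,3,4,5,6,7,8,9}  (accept∈set)
'c' @ 6: {3,4,5,6,8}
'd' @ 7: {1,2,5,6,7,8,9}  (accept∈set)
'd' @ 8: {1,2,3,4,5,6,7,8,9}  (accept∈set)
'c' @ 9: {3,4,5,6,8}
'd' @ 10: {1,2,5,6,7,8,9}  (accept∈set)
'd' @ 11: {1,2,3,4,5,6,7,8,9}  (accept∈set)
after full input: {1,2,3,4,5,6,7,8,9}  (accept=1 in)

Answer: ACCEPT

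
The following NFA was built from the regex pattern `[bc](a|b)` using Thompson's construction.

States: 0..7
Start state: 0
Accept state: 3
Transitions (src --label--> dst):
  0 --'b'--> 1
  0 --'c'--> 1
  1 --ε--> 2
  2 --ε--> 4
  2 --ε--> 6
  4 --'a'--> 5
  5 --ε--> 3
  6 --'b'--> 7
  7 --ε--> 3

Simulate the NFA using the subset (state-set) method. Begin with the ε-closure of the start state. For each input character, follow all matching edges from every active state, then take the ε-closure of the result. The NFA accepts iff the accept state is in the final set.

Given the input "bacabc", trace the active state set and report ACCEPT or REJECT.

S₀ = ε-closure({0}) = {0}
'b' @ 1: {1,2,4,6}
'a' @ 2: {3,5}  [accepting]
'c' @ 3: {}  — no active states
rest 'abc' ignored (set empty)
after full input: {}  (accept=3 not in)

Answer: REJECT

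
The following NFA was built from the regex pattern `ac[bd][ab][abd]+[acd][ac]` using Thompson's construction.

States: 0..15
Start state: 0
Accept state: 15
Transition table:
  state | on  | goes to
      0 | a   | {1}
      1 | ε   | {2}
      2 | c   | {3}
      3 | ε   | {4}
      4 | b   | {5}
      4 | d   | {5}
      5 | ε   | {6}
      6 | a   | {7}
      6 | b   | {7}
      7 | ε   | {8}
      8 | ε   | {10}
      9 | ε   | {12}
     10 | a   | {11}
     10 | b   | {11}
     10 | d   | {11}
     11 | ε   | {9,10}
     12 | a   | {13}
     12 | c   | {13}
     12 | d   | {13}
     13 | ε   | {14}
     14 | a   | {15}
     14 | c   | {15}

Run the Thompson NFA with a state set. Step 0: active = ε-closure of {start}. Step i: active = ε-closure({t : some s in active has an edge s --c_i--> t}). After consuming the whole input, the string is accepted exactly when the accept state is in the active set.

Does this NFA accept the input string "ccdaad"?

Answer: REJECT

Steps:
initial (ε-close {0}): {0}
'c' @ 1: {}  — state set empty
rest 'cdaad' ignored (set empty)
final: {}; accept 15 not in set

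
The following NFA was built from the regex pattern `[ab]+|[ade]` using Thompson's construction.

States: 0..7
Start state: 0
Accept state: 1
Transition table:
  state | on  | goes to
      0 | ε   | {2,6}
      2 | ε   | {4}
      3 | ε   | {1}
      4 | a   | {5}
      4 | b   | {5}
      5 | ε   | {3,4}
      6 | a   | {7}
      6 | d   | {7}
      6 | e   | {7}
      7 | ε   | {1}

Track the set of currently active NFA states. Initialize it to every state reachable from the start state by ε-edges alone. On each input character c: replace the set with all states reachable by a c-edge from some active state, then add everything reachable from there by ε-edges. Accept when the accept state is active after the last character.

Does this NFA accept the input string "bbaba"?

Answer: ACCEPT

Steps:
initial (ε-close {0}): {0,2,4,6}
'b' @ 1: {1,3,4,5}  [accepting]
'b' @ 2: {1,3,4,5}  [accepting]
'a' @ 3: {1,3,4,5}  [accepting]
'b' @ 4: {1,3,4,5}  [accepting]
'a' @ 5: {1,3,4,5}  [accepting]
after full input: {1,3,4,5}  (accept=1 in)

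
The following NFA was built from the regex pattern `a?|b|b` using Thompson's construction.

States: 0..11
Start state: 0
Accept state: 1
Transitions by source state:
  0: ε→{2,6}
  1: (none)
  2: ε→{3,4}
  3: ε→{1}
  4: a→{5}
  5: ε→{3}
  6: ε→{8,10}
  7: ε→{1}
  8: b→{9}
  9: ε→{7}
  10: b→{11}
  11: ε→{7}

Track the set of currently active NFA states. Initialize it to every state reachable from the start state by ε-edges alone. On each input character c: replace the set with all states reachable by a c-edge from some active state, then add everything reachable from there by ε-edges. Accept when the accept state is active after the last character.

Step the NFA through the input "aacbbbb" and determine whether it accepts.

initial (ε-close {0}): {0,1,2,3,4,6,8,10}
'a' @ 1: {1,3,5}  [accepting]
'a' @ 2: {}  — state set empty
rest 'cbbbb' ignored (set empty)
final: {}; accept 1 not in set

Answer: REJECT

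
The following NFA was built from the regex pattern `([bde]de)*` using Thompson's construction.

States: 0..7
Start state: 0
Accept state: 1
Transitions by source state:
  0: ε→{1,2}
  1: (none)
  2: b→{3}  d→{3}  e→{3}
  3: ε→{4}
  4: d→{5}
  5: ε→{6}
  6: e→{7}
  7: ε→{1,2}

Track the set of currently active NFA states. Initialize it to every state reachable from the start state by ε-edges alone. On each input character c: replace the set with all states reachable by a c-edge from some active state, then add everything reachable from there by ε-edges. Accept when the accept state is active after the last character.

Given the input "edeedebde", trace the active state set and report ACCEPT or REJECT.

start: ε-closure({0}) = {0,1,2}
'e' @ 1: {3,4}
'd' @ 2: {5,6}
'e' @ 3: {1,2,7}  [accepting]
'e' @ 4: {3,4}
'd' @ 5: {5,6}
'e' @ 6: {1,2,7}  [accepting]
'b' @ 7: {3,4}
'd' @ 8: {5,6}
'e' @ 9: {1,2,7}  [accepting]
after full input: {1,2,7}  (accept=1 in)

Answer: ACCEPT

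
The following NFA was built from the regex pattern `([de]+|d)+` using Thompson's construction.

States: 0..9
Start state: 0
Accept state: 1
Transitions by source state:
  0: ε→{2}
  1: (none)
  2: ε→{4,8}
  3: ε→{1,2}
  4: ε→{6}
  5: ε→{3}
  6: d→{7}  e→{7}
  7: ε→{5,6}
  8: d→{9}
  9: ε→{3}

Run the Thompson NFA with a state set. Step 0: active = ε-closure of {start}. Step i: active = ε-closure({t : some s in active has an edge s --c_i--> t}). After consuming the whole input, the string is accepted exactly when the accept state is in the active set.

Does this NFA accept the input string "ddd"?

initial (ε-close {0}): {0,2,4,6,8}
'd' @ 1: {1,2,3,4,5,6,7,8,9}  [accepting]
'd' @ 2: {1,2,3,4,5,6,7,8,9}  [accepting]
'd' @ 3: {1,2,3,4,5,6,7,8,9}  [accepting]
final: {1,2,3,4,5,6,7,8,9}; accept 1 in set

Answer: ACCEPT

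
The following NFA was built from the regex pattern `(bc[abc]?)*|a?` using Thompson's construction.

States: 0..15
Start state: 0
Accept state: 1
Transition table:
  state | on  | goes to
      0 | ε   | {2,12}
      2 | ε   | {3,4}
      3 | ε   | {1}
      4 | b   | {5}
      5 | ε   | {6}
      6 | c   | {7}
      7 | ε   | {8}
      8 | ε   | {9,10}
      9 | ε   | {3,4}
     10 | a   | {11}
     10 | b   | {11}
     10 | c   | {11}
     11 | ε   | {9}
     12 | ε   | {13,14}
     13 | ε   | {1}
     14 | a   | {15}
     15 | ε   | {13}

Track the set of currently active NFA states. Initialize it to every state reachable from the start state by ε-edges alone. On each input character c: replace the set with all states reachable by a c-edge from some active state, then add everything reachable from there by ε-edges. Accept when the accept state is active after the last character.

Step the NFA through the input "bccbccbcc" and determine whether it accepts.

S₀ = ε-closure({0}) = {0,1,2,3,4,12,13,14}
'b' @ 1: {5,6}
'c' @ 2: {1,3,4,7,8,9,10}  [accepting]
'c' @ 3: {1,3,4,9,11}  [accepting]
'b' @ 4: {5,6}
'c' @ 5: {1,3,4,7,8,9,10}  [accepting]
'c' @ 6: {1,3,4,9,11}  [accepting]
'b' @ 7: {5,6}
'c' @ 8: {1,3,4,7,8,9,10}  [accepting]
'c' @ 9: {1,3,4,9,11}  [accepting]
end set {1,3,4,9,11} — state 1 in

Answer: ACCEPT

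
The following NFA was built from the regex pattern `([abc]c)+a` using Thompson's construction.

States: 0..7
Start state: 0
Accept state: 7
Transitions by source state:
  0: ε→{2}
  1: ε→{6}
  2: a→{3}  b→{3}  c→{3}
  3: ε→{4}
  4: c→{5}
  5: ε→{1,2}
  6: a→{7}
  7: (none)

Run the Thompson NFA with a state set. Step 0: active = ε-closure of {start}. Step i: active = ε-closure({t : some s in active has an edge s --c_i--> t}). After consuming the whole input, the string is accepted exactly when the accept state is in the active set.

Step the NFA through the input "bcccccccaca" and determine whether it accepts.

S₀ = ε-closure({0}) = {0,2}
'b' @ 1: {3,4}
'c' @ 2: {1,2,5,6}
'c' @ 3: {3,4}
'c' @ 4: {1,2,5,6}
'c' @ 5: {3,4}
'c' @ 6: {1,2,5,6}
'c' @ 7: {3,4}
'c' @ 8: {1,2,5,6}
'a' @ 9: {3,4,7}  [accepting]
'c' @ 10: {1,2,5,6}
'a' @ 11: {3,4,7}  [accepting]
end set {3,4,7} — state 7 in

Answer: ACCEPT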